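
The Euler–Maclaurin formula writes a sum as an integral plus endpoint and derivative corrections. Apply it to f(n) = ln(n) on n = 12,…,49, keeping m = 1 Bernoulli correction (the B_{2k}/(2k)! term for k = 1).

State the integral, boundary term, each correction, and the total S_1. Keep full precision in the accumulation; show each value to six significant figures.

S_1 ≈ 127.063

Integral: ∫_12^49 ln(x) dx = 123.880.
Boundary: ½(f(12) + f(49)) = ½(2.48491 + 3.89182) = 3.18836.
Running total after boundary: 127.069.
Correction k=1: B_{2}/2! · (f^{(1)}(49) − f^{(1)}(12)) = 1/12 · (0.0204082 − 0.0833333) = -0.00524376.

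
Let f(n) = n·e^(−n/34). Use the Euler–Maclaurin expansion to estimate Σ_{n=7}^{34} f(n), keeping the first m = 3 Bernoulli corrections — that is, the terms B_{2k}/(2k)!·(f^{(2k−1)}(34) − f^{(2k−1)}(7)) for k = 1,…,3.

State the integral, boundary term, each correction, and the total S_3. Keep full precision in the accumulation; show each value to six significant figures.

∫_7^34 x·e^(−x/34) dx evaluates to 284.080.
½[f(7) + f(34)] = ½[5.69750 + 12.5079] = 9.10270.
Integral + boundary = 293.182.
k=1: B_{2}/(2)! × [f^{(1)}(34) − f^{(1)}(7)] = 1/12 × (0.00000 − 0.646355) = -0.0538629.
After k=1: 293.128.
k=2: B_{4}/(4)! × [f^{(3)}(34) − f^{(3)}(7)] = −1/720 × (0.000636470 − 0.00196731) = 1.84839e-06.
After k=2: 293.128.
k=3: B_{6}/(6)! × [f^{(5)}(34) − f^{(5)}(7)] = 1/30240 × (1.10116e-06 − 2.91998e-06) = -6.01461e-11.

S_3 ≈ 293.128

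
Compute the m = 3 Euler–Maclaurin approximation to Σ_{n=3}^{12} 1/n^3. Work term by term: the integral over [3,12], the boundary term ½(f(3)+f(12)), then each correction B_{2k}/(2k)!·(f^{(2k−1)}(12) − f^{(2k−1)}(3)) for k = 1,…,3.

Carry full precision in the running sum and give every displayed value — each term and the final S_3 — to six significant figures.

S_3 ≈ 0.0738640

Integral: ∫_3^12 1/x^3 dx = 0.0520833.
Endpoint term: (f(3) + f(12))/2 = (0.0370370 + 0.000578704)/2 = 0.0188079.
Running total after boundary: 0.0708912.
k=1: B_{2}/(2)! × [f^{(1)}(12) − f^{(1)}(3)] = 1/12 × (-0.000144676 − (-0.0370370)) = 0.00307436.
After k=1: 0.0739656.
k=2: B_{4}/(4)! × [f^{(3)}(12) − f^{(3)}(3)] = −1/720 × (-2.00939e-05 − (-0.0823045)) = -0.000114284.
After k=2: 0.0738513.
k=3: B_{6}/(6)! × [f^{(5)}(12) − f^{(5)}(3)] = 1/30240 × (-5.86071e-06 − (-0.384088)) = 1.27011e-05.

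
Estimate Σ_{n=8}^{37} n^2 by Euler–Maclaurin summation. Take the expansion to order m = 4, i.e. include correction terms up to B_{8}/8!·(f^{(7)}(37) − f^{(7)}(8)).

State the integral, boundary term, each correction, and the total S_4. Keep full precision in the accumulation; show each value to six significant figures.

S_4 ≈ 17435.0

∫_8^37 x^2 dx evaluates to 16713.7.
Boundary: ½(f(8) + f(37)) = ½(64.0000 + 1369.00) = 716.500.
Integral + boundary = 17430.2.
Order-1 term: 1/12 · (74.0000 − 16.0000) = 4.83333.
Partial sum through k=1: 17435.0.
Order-2 term: −1/720 · (0.00000 − 0.00000) = 0.00000.
Partial sum through k=2: 17435.0.
Order-3 term: 1/30240 · (0.00000 − 0.00000) = 0.00000.
Partial sum through k=3: 17435.0.
Order-4 term: −1/1209600 · (0.00000 − 0.00000) = 0.00000.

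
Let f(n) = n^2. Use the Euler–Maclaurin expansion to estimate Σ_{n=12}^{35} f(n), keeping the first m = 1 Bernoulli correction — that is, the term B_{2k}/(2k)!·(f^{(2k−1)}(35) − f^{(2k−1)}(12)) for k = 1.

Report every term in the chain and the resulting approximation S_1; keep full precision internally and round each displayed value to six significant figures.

S_1 ≈ 14404.0

∫_12^35 x^2 dx evaluates to 13715.7.
Endpoint term: (f(12) + f(35))/2 = (144.000 + 1225.00)/2 = 684.500.
Running total after boundary: 14400.2.
Order-1 term: 1/12 · (70.0000 − 24.0000) = 3.83333.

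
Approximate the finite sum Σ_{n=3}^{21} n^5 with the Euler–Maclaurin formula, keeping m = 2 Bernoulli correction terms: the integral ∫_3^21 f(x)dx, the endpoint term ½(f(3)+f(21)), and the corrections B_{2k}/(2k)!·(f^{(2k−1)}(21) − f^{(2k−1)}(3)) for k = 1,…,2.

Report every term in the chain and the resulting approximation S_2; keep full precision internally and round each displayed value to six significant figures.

Integral: ∫_3^21 x^5 dx = 1.42942e+07.
½[f(3) + f(21)] = ½[243.000 + 4.08410e+06] = 2.04217e+06.
So far: 1.63364e+07.
k=1: B_{2}/(2)! × [f^{(1)}(21) − f^{(1)}(3)] = 1/12 × (972405 − 405.000) = 81000.0.
After k=1: 1.64174e+07.
k=2: B_{4}/(4)! × [f^{(3)}(21) − f^{(3)}(3)] = −1/720 × (26460.0 − 540.000) = -36.0000.

S_2 ≈ 1.64174e+07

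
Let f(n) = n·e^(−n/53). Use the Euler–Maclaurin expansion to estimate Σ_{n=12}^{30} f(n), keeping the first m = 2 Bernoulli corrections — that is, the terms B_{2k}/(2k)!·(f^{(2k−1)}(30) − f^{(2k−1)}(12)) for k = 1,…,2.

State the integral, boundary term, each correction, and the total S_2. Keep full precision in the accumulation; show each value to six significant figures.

S_2 ≈ 262.645

The integral term ∫_12^30 x·e^(−x/53) dx = 249.375.
Boundary: ½(f(12) + f(30)) = ½(9.56864 + 17.0331) = 13.3009.
Integral + boundary = 262.676.
Correction k=1: B_{2}/2! · (f^{(1)}(30) − f^{(1)}(12)) = 1/12 · (0.246391 − 0.616847) = -0.0308713.
Partial sum through k=1: 262.645.
Correction k=2: B_{4}/4! · (f^{(3)}(30) − f^{(3)}(12)) = −1/720 · (0.000491966 − 0.000787334) = 4.10233e-07.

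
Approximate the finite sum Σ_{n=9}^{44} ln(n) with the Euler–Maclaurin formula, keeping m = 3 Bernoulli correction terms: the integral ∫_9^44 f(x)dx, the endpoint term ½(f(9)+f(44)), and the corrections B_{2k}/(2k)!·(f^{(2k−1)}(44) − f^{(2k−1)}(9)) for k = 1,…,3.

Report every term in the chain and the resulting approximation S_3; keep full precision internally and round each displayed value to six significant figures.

∫_9^44 ln(x) dx evaluates to 111.729.
Endpoint term: (f(9) + f(44))/2 = (2.19722 + 3.78419)/2 = 2.99071.
So far: 114.720.
Order-1 term: 1/12 · (0.0227273 − 0.111111) = -0.00736532.
Partial sum through k=1: 114.713.
Order-2 term: −1/720 · (2.34786e-05 − 0.00274348) = 3.77779e-06.
Partial sum through k=2: 114.713.
Order-3 term: 1/30240 · (1.45528e-07 − 0.000406442) = -1.34357e-08.

S_3 ≈ 114.713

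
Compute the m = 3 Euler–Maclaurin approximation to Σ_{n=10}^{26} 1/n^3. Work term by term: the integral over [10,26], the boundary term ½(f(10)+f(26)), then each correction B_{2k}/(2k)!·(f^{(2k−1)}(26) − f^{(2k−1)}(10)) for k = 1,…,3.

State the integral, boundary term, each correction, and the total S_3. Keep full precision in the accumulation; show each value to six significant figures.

S_3 ≈ 0.00481317

The integral term ∫_10^26 1/x^3 dx = 0.00426036.
½[f(10) + f(26)] = ½[0.00100000 + 5.68958e-05] = 0.000528448.
Integral + boundary = 0.00478880.
Correction k=1: B_{2}/2! · (f^{(1)}(26) − f^{(1)}(10)) = 1/12 · (-6.56490e-06 − (-0.000300000)) = 2.44529e-05.
Partial sum through k=1: 0.00481326.
Correction k=2: B_{4}/4! · (f^{(3)}(26) − f^{(3)}(10)) = −1/720 · (-1.94228e-07 − (-6.00000e-05)) = -8.30636e-08.
Partial sum through k=2: 0.00481317.
Correction k=3: B_{6}/6! · (f^{(5)}(26) − f^{(5)}(10)) = 1/30240 · (-1.20674e-08 − (-2.52000e-05)) = 8.32934e-10.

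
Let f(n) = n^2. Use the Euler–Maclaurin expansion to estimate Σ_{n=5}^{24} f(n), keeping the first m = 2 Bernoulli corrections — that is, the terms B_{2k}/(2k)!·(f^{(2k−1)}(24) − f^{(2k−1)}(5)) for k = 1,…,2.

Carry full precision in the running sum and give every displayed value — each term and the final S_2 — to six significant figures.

S_2 ≈ 4870.00

∫_5^24 x^2 dx evaluates to 4566.33.
Endpoint term: (f(5) + f(24))/2 = (25.0000 + 576.000)/2 = 300.500.
Running total after boundary: 4866.83.
k=1: B_{2}/(2)! × [f^{(1)}(24) − f^{(1)}(5)] = 1/12 × (48.0000 − 10.0000) = 3.16667.
After k=1: 4870.00.
k=2: B_{4}/(4)! × [f^{(3)}(24) − f^{(3)}(5)] = −1/720 × (0.00000 − 0.00000) = 0.00000.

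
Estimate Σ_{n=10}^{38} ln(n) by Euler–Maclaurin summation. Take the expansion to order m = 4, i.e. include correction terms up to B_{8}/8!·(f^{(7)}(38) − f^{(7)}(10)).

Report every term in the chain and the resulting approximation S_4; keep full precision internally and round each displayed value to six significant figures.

S_4 ≈ 90.1664

Integral: ∫_10^38 ln(x) dx = 87.2024.
Endpoint term: (f(10) + f(38))/2 = (2.30259 + 3.63759)/2 = 2.97009.
Running total after boundary: 90.1725.
k=1: B_{2}/(2)! × [f^{(1)}(38) − f^{(1)}(10)] = 1/12 × (0.0263158 − 0.100000) = -0.00614035.
After k=1: 90.1664.
k=2: B_{4}/(4)! × [f^{(3)}(38) − f^{(3)}(10)] = −1/720 × (3.64485e-05 − 0.00200000) = 2.72715e-06.
After k=2: 90.1664.
k=3: B_{6}/(6)! × [f^{(5)}(38) − f^{(5)}(10)] = 1/30240 × (3.02896e-07 − 0.000240000) = -7.92649e-09.
After k=3: 90.1664.
k=4: B_{8}/(8)! × [f^{(7)}(38) − f^{(7)}(10)] = −1/1209600 × (6.29285e-09 − 7.20000e-05) = 5.95186e-11.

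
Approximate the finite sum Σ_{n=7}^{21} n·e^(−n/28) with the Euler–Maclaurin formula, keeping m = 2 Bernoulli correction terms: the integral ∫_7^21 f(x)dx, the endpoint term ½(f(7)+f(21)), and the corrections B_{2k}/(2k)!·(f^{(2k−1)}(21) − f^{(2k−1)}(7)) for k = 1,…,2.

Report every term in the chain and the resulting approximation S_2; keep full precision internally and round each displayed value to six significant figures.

Integral: ∫_7^21 x·e^(−x/28) dx = 115.138.
Endpoint term: (f(7) + f(21))/2 = (5.45161 + 9.91970)/2 = 7.68565.
Running total after boundary: 122.824.
Order-1 term: 1/12 · (0.118092 − 0.584101) = -0.0388341.
Running total after k=1: 122.785.
Order-2 term: −1/720 · (0.00135564 − 0.00273176) = 1.91128e-06.

S_2 ≈ 122.785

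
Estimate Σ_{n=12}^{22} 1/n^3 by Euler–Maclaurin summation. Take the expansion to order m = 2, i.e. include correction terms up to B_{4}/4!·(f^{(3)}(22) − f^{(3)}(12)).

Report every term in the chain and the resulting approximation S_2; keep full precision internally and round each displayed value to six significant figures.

Integral: ∫_12^22 1/x^3 dx = 0.00243916.
Boundary: ½(f(12) + f(22)) = ½(0.000578704 + 9.39144e-05) = 0.000336309.
So far: 0.00277547.
k=1: B_{2}/(2)! × [f^{(1)}(22) − f^{(1)}(12)] = 1/12 × (-1.28065e-05 − (-0.000144676)) = 1.09891e-05.
Partial sum through k=1: 0.00278646.
k=2: B_{4}/(4)! × [f^{(3)}(22) − f^{(3)}(12)] = −1/720 × (-5.29194e-07 − (-2.00939e-05)) = -2.71732e-08.

S_2 ≈ 0.00278644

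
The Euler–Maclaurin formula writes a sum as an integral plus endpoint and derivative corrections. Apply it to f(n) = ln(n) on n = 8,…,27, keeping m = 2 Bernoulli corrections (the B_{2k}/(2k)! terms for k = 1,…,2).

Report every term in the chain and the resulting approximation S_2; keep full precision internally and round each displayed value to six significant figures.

Integral: ∫_8^27 ln(x) dx = 53.3521.
Endpoint term: (f(8) + f(27))/2 = (2.07944 + 3.29584)/2 = 2.68764.
So far: 56.0397.
Correction k=1: B_{2}/2! · (f^{(1)}(27) − f^{(1)}(8)) = 1/12 · (0.0370370 − 0.125000) = -0.00733025.
Running total after k=1: 56.0324.
Correction k=2: B_{4}/4! · (f^{(3)}(27) − f^{(3)}(8)) = −1/720 · (0.000101611 − 0.00390625) = 5.28422e-06.

S_2 ≈ 56.0324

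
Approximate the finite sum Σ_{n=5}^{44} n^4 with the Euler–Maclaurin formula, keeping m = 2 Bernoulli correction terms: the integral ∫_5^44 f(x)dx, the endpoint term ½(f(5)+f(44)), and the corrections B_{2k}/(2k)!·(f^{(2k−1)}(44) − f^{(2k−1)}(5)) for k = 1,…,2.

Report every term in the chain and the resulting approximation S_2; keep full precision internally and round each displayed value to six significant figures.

∫_5^44 x^4 dx evaluates to 3.29826e+07.
Boundary: ½(f(5) + f(44)) = ½(625.000 + 3.74810e+06) = 1.87436e+06.
Integral + boundary = 3.48570e+07.
k=1: B_{2}/(2)! × [f^{(1)}(44) − f^{(1)}(5)] = 1/12 × (340736 − 500.000) = 28353.0.
Partial sum through k=1: 3.48853e+07.
k=2: B_{4}/(4)! × [f^{(3)}(44) − f^{(3)}(5)] = −1/720 × (1056.00 − 120.000) = -1.30000.

S_2 ≈ 3.48853e+07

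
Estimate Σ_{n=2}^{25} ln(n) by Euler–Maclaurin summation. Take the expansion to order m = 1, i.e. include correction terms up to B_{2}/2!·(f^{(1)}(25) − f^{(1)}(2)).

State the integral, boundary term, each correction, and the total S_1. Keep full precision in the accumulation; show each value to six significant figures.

Integral: ∫_2^25 ln(x) dx = 56.0856.
Boundary: ½(f(2) + f(25)) = ½(0.693147 + 3.21888) = 1.95601.
So far: 58.0416.
Correction k=1: B_{2}/2! · (f^{(1)}(25) − f^{(1)}(2)) = 1/12 · (0.0400000 − 0.500000) = -0.0383333.

S_1 ≈ 58.0033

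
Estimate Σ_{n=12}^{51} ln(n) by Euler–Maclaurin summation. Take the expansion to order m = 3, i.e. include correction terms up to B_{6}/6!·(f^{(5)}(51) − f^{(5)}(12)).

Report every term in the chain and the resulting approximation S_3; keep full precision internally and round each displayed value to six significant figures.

∫_12^51 ln(x) dx evaluates to 131.704.
Boundary: ½(f(12) + f(51)) = ½(2.48491 + 3.93183) = 3.20837.
So far: 134.913.
Correction k=1: B_{2}/2! · (f^{(1)}(51) − f^{(1)}(12)) = 1/12 · (0.0196078 − 0.0833333) = -0.00531046.
Partial sum through k=1: 134.907.
Correction k=2: B_{4}/4! · (f^{(3)}(51) − f^{(3)}(12)) = −1/720 · (1.50772e-05 − 0.00115741) = 1.58657e-06.
Partial sum through k=2: 134.907.
Correction k=3: B_{6}/6! · (f^{(5)}(51) − f^{(5)}(12)) = 1/30240 · (6.95601e-08 − 9.64506e-05) = -3.18720e-09.

S_3 ≈ 134.907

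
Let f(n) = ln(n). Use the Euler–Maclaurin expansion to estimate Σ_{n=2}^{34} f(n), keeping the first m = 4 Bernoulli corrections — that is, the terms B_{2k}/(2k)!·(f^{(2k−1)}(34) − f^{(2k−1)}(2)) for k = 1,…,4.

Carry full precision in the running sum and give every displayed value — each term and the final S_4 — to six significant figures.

The integral term ∫_2^34 ln(x) dx = 86.5100.
Boundary: ½(f(2) + f(34)) = ½(0.693147 + 3.52636) = 2.10975.
Integral + boundary = 88.6197.
Order-1 term: 1/12 · (0.0294118 − 0.500000) = -0.0392157.
Partial sum through k=1: 88.5805.
Order-2 term: −1/720 · (5.08854e-05 − 0.250000) = 0.000347152.
Partial sum through k=2: 88.5808.
Order-3 term: 1/30240 · (5.28222e-07 − 0.750000) = -2.48016e-05.
Partial sum through k=3: 88.5808.
Order-4 term: −1/1209600 · (1.37082e-08 − 5.62500) = 4.65030e-06.

S_4 ≈ 88.5808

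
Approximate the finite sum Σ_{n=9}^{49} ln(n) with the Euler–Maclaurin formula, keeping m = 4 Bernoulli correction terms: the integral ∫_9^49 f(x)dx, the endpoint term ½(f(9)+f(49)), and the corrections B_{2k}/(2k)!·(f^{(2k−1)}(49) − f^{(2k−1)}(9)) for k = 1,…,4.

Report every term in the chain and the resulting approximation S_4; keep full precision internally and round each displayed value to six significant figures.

The integral term ∫_9^49 ln(x) dx = 130.924.
Endpoint term: (f(9) + f(49))/2 = (2.19722 + 3.89182)/2 = 3.04452.
So far: 133.969.
Order-1 term: 1/12 · (0.0204082 − 0.111111) = -0.00755858.
Partial sum through k=1: 133.961.
Order-2 term: −1/720 · (1.69997e-05 − 0.00274348) = 3.78678e-06.
Partial sum through k=2: 133.961.
Order-3 term: 1/30240 · (8.49632e-08 − 0.000406442) = -1.34377e-08.
Partial sum through k=3: 133.961.
Order-4 term: −1/1209600 · (1.06160e-09 − 0.000150534) = 1.24449e-10.

S_4 ≈ 133.961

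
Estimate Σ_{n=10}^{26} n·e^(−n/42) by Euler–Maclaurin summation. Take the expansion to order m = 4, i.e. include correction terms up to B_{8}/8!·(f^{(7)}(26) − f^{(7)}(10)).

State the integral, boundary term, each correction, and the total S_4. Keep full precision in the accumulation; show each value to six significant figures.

S_4 ≈ 194.345

Integral: ∫_10^26 x·e^(−x/42) dx = 183.438.
Boundary: ½(f(10) + f(26)) = ½(7.88128 + 13.9999) = 10.9406.
Integral + boundary = 194.378.
Order-1 term: 1/12 · (0.205126 − 0.600478) = -0.0329460.
Partial sum through k=1: 194.345.
Order-2 term: −1/720 · (0.000726780 − 0.00123398) = 7.04438e-07.
Partial sum through k=2: 194.345.
Order-3 term: 1/30240 · (7.58093e-07 − 1.20609e-06) = -1.48148e-11.
Partial sum through k=3: 194.345.
Order-4 term: −1/1209600 · (6.25952e-10 − 9.70890e-10) = 2.85167e-16.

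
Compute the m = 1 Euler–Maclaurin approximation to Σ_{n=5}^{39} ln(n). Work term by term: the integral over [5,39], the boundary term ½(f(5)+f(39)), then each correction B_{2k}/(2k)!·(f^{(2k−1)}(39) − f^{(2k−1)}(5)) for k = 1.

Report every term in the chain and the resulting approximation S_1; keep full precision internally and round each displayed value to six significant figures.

∫_5^39 ln(x) dx evaluates to 100.832.
Endpoint term: (f(5) + f(39))/2 = (1.60944 + 3.66356)/2 = 2.63650.
So far: 103.468.
k=1: B_{2}/(2)! × [f^{(1)}(39) − f^{(1)}(5)] = 1/12 × (0.0256410 − 0.200000) = -0.0145299.

S_1 ≈ 103.454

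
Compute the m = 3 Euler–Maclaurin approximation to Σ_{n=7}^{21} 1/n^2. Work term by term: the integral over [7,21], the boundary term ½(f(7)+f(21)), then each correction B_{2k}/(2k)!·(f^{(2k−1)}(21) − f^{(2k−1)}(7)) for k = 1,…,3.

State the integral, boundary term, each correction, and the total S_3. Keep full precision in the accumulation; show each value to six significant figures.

S_3 ≈ 0.107042

Integral: ∫_7^21 1/x^2 dx = 0.0952381.
½[f(7) + f(21)] = ½[0.0204082 + 0.00226757] = 0.0113379.
Integral + boundary = 0.106576.
k=1: B_{2}/(2)! × [f^{(1)}(21) − f^{(1)}(7)] = 1/12 × (-0.000215959 − (-0.00583090)) = 0.000467912.
Partial sum through k=1: 0.107044.
k=2: B_{4}/(4)! × [f^{(3)}(21) − f^{(3)}(7)] = −1/720 × (-5.87645e-06 − (-0.00142798)) = -1.97514e-06.
Partial sum through k=2: 0.107042.
k=3: B_{6}/(6)! × [f^{(5)}(21) − f^{(5)}(7)] = 1/30240 × (-3.99758e-07 − (-0.000874271)) = 2.88979e-08.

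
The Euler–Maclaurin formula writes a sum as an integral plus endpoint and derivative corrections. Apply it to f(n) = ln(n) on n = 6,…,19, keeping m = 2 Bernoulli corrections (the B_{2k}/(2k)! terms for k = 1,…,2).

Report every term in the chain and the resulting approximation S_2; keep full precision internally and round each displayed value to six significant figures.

S_2 ≈ 34.5524

∫_6^19 ln(x) dx evaluates to 32.1938.
Boundary: ½(f(6) + f(19)) = ½(1.79176 + 2.94444) = 2.36810.
Integral + boundary = 34.5619.
k=1: B_{2}/(2)! × [f^{(1)}(19) − f^{(1)}(6)] = 1/12 × (0.0526316 − 0.166667) = -0.00950292.
After k=1: 34.5524.
k=2: B_{4}/(4)! × [f^{(3)}(19) − f^{(3)}(6)] = −1/720 × (0.000291588 − 0.00925926) = 1.24551e-05.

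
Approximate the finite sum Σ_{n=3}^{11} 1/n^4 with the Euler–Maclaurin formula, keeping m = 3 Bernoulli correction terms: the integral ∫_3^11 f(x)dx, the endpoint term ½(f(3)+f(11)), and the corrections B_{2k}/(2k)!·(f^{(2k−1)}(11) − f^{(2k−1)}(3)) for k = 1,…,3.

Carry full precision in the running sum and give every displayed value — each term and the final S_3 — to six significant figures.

S_3 ≈ 0.0196070

The integral term ∫_3^11 1/x^4 dx = 0.0120952.
½[f(3) + f(11)] = ½[0.0123457 + 6.83013e-05] = 0.00620699.
So far: 0.0183022.
Correction k=1: B_{2}/2! · (f^{(1)}(11) − f^{(1)}(3)) = 1/12 · (-2.48369e-05 − (-0.0164609)) = 0.00136967.
After k=1: 0.0196719.
Correction k=2: B_{4}/4! · (f^{(3)}(11) − f^{(3)}(3)) = −1/720 · (-6.15790e-06 − (-0.0548697)) = -7.61993e-05.
After k=2: 0.0195957.
Correction k=3: B_{6}/6! · (f^{(5)}(11) − f^{(5)}(3)) = 1/30240 · (-2.84994e-06 − (-0.341411)) = 1.12900e-05.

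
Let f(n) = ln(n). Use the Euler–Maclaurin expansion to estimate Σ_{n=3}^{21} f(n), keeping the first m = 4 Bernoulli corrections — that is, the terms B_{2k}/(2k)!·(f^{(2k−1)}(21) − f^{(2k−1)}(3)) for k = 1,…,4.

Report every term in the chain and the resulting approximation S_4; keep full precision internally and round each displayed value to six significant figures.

S_4 ≈ 44.6870

Integral: ∫_3^21 ln(x) dx = 42.6391.
½[f(3) + f(21)] = ½[1.09861 + 3.04452] = 2.07157.
So far: 44.7107.
Correction k=1: B_{2}/2! · (f^{(1)}(21) − f^{(1)}(3)) = 1/12 · (0.0476190 − 0.333333) = -0.0238095.
Partial sum through k=1: 44.6869.
Correction k=2: B_{4}/4! · (f^{(3)}(21) − f^{(3)}(3)) = −1/720 · (0.000215959 − 0.0740741) = 0.000102581.
Partial sum through k=2: 44.6870.
Correction k=3: B_{6}/6! · (f^{(5)}(21) − f^{(5)}(3)) = 1/30240 · (5.87645e-06 − 0.0987654) = -3.26586e-06.
Partial sum through k=3: 44.6870.
Correction k=4: B_{8}/8! · (f^{(7)}(21) − f^{(7)}(3)) = −1/1209600 · (3.99758e-07 − 0.329218) = 2.72171e-07.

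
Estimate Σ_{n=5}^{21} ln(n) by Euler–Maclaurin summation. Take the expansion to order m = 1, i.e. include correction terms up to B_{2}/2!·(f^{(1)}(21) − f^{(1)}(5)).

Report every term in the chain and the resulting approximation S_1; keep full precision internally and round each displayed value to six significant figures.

S_1 ≈ 42.2021

The integral term ∫_5^21 ln(x) dx = 39.8878.
½[f(5) + f(21)] = ½[1.60944 + 3.04452] = 2.32698.
Integral + boundary = 42.2148.
k=1: B_{2}/(2)! × [f^{(1)}(21) − f^{(1)}(5)] = 1/12 × (0.0476190 − 0.200000) = -0.0126984.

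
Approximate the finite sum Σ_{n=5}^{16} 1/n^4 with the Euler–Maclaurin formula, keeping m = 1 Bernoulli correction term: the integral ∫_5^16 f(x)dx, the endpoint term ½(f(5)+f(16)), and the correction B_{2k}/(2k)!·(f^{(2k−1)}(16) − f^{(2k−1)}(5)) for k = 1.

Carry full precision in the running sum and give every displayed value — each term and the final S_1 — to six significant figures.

∫_5^16 1/x^4 dx evaluates to 0.00258529.
Endpoint term: (f(5) + f(16))/2 = (0.00160000 + 1.52588e-05)/2 = 0.000807629.
Integral + boundary = 0.00339292.
Correction k=1: B_{2}/2! · (f^{(1)}(16) − f^{(1)}(5)) = 1/12 · (-3.81470e-06 − (-0.00128000)) = 0.000106349.

S_1 ≈ 0.00349926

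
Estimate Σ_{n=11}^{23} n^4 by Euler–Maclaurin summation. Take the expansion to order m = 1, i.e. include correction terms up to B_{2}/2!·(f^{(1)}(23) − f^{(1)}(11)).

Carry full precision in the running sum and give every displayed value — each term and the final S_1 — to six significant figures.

S_1 ≈ 1.40591e+06

∫_11^23 x^4 dx evaluates to 1.25506e+06.
Boundary: ½(f(11) + f(23)) = ½(14641.0 + 279841) = 147241.
So far: 1.40230e+06.
Correction k=1: B_{2}/2! · (f^{(1)}(23) − f^{(1)}(11)) = 1/12 · (48668.0 − 5324.00) = 3612.00.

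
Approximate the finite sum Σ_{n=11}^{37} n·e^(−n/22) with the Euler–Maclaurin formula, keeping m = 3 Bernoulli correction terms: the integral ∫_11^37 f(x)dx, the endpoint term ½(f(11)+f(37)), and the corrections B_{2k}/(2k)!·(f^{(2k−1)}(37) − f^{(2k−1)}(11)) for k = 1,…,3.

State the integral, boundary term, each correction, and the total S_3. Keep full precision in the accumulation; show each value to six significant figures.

∫_11^37 x·e^(−x/22) dx evaluates to 198.867.
Boundary: ½(f(11) + f(37)) = ½(6.67184 + 6.88331) = 6.77757.
Running total after boundary: 205.645.
Order-1 term: 1/12 · (-0.126842 − 0.303265) = -0.0358423.
After k=1: 205.609.
Order-2 term: −1/720 · (0.000506670 − 0.00313291) = 3.64755e-06.
After k=2: 205.609.
Order-3 term: 1/30240 · (2.63515e-06 − 1.16513e-05) = -2.98153e-10.

S_3 ≈ 205.609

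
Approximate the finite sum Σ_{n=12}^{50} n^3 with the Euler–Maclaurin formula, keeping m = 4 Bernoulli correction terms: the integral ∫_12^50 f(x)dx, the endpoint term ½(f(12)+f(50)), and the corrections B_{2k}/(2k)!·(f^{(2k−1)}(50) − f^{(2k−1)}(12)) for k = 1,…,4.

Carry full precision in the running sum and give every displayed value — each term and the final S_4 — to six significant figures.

∫_12^50 x^3 dx evaluates to 1.55732e+06.
½[f(12) + f(50)] = ½[1728.00 + 125000] = 63364.0.
Running total after boundary: 1.62068e+06.
Correction k=1: B_{2}/2! · (f^{(1)}(50) − f^{(1)}(12)) = 1/12 · (7500.00 − 432.000) = 589.000.
Running total after k=1: 1.62127e+06.
Correction k=2: B_{4}/4! · (f^{(3)}(50) − f^{(3)}(12)) = −1/720 · (6.00000 − 6.00000) = 0.00000.
Running total after k=2: 1.62127e+06.
Correction k=3: B_{6}/6! · (f^{(5)}(50) − f^{(5)}(12)) = 1/30240 · (0.00000 − 0.00000) = 0.00000.
Running total after k=3: 1.62127e+06.
Correction k=4: B_{8}/8! · (f^{(7)}(50) − f^{(7)}(12)) = −1/1209600 · (0.00000 − 0.00000) = 0.00000.

S_4 ≈ 1.62127e+06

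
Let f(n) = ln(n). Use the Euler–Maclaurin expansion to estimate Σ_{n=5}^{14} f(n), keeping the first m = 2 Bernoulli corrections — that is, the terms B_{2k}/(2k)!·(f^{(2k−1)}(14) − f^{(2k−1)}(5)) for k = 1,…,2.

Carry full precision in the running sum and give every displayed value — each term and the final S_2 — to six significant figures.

S_2 ≈ 22.0132

Integral: ∫_5^14 ln(x) dx = 19.8996.
½[f(5) + f(14)] = ½[1.60944 + 2.63906] = 2.12425.
Running total after boundary: 22.0239.
k=1: B_{2}/(2)! × [f^{(1)}(14) − f^{(1)}(5)] = 1/12 × (0.0714286 − 0.200000) = -0.0107143.
After k=1: 22.0131.
k=2: B_{4}/(4)! × [f^{(3)}(14) − f^{(3)}(5)] = −1/720 × (0.000728863 − 0.0160000) = 2.12099e-05.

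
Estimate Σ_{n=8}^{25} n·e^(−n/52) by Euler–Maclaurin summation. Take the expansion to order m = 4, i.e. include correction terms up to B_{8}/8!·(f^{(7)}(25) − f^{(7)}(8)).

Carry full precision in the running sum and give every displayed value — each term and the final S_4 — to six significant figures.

S_4 ≈ 210.521

Integral: ∫_8^25 x·e^(−x/52) dx = 199.397.
Boundary: ½(f(8) + f(25)) = ½(6.85923 + 15.4577) = 11.1585.
So far: 210.555.
Correction k=1: B_{2}/2! · (f^{(1)}(25) − f^{(1)}(8)) = 1/12 · (0.321044 − 0.725496) = -0.0337043.
After k=1: 210.521.
Correction k=2: B_{4}/4! · (f^{(3)}(25) − f^{(3)}(8)) = −1/720 · (0.000576058 − 0.000902479) = 4.53363e-07.
After k=2: 210.521.
Correction k=3: B_{6}/6! · (f^{(5)}(25) − f^{(5)}(8)) = 1/30240 · (3.82169e-07 − 5.68289e-07) = -6.15476e-12.
After k=3: 210.521.
Correction k=4: B_{8}/8! · (f^{(7)}(25) − f^{(7)}(8)) = −1/1209600 · (2.03883e-10 − 2.96901e-10) = 7.69001e-17.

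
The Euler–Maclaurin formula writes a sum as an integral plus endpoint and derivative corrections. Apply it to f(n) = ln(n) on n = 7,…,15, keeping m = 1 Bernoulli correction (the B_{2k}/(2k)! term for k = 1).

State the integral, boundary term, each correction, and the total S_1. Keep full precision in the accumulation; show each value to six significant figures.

S_1 ≈ 21.3200

Integral: ∫_7^15 ln(x) dx = 18.9994.
½[f(7) + f(15)] = ½[1.94591 + 2.70805] = 2.32698.
Integral + boundary = 21.3264.
Order-1 term: 1/12 · (0.0666667 − 0.142857) = -0.00634921.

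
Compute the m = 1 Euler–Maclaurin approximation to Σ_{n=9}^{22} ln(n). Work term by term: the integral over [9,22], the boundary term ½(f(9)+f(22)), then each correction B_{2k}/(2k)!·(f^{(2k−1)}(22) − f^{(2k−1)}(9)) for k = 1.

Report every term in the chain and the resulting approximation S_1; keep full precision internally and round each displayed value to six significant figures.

S_1 ≈ 37.8666

The integral term ∫_9^22 ln(x) dx = 35.2279.
Endpoint term: (f(9) + f(22))/2 = (2.19722 + 3.09104)/2 = 2.64413.
Running total after boundary: 37.8720.
Order-1 term: 1/12 · (0.0454545 − 0.111111) = -0.00547138.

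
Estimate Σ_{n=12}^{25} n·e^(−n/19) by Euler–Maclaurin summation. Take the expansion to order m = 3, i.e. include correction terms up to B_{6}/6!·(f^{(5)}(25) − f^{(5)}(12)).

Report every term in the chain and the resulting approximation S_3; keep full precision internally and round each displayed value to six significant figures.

∫_12^25 x·e^(−x/19) dx evaluates to 88.9342.
Endpoint term: (f(12) + f(25))/2 = (6.38102 + 6.70656)/2 = 6.54379.
Integral + boundary = 95.4780.
Correction k=1: B_{2}/2! · (f^{(1)}(25) − f^{(1)}(12)) = 1/12 · (-0.0847145 − 0.195908) = -0.0233852.
After k=1: 95.4546.
Correction k=2: B_{4}/4! · (f^{(3)}(25) − f^{(3)}(12)) = −1/720 · (0.00125155 − 0.00348867) = 3.10711e-06.
After k=2: 95.4546.
Correction k=3: B_{6}/6! · (f^{(5)}(25) − f^{(5)}(12)) = 1/30240 · (7.58385e-06 − 1.78246e-05) = -3.38648e-10.

S_3 ≈ 95.4546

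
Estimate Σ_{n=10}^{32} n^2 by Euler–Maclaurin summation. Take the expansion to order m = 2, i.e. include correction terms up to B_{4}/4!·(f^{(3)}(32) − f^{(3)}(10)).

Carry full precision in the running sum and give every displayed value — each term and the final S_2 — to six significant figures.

S_2 ≈ 11155.0

Integral: ∫_10^32 x^2 dx = 10589.3.
Endpoint term: (f(10) + f(32))/2 = (100.000 + 1024.00)/2 = 562.000.
Integral + boundary = 11151.3.
k=1: B_{2}/(2)! × [f^{(1)}(32) − f^{(1)}(10)] = 1/12 × (64.0000 − 20.0000) = 3.66667.
Running total after k=1: 11155.0.
k=2: B_{4}/(4)! × [f^{(3)}(32) − f^{(3)}(10)] = −1/720 × (0.00000 − 0.00000) = 0.00000.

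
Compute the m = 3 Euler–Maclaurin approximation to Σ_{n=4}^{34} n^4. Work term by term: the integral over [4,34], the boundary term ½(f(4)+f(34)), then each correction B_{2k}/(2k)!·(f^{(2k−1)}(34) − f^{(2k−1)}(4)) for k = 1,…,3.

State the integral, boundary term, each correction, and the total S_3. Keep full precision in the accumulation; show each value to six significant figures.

S_3 ≈ 9.76826e+06

The integral term ∫_4^34 x^4 dx = 9.08688e+06.
Boundary: ½(f(4) + f(34)) = ½(256.000 + 1.33634e+06) = 668296.
So far: 9.75518e+06.
k=1: B_{2}/(2)! × [f^{(1)}(34) − f^{(1)}(4)] = 1/12 × (157216 − 256.000) = 13080.0.
Partial sum through k=1: 9.76826e+06.
k=2: B_{4}/(4)! × [f^{(3)}(34) − f^{(3)}(4)] = −1/720 × (816.000 − 96.0000) = -1.00000.
Partial sum through k=2: 9.76826e+06.
k=3: B_{6}/(6)! × [f^{(5)}(34) − f^{(5)}(4)] = 1/30240 × (0.00000 − 0.00000) = 0.00000.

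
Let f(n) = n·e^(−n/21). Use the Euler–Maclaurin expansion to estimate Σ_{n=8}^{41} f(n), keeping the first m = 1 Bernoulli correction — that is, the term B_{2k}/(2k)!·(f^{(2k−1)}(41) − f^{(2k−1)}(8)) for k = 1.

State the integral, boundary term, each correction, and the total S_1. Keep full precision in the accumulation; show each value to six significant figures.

The integral term ∫_8^41 x·e^(−x/21) dx = 231.275.
Boundary: ½(f(8) + f(41)) = ½(5.46568 + 5.81936) = 5.64252.
So far: 236.917.
k=1: B_{2}/(2)! × [f^{(1)}(41) − f^{(1)}(8)] = 1/12 × (-0.135177 − 0.422940) = -0.0465097.

S_1 ≈ 236.871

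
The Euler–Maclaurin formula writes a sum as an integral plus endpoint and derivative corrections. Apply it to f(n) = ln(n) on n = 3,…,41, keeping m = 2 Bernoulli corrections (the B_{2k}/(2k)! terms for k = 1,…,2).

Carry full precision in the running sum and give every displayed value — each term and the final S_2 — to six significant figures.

∫_3^41 ln(x) dx evaluates to 110.961.
Boundary: ½(f(3) + f(41)) = ½(1.09861 + 3.71357) = 2.40609.
So far: 113.367.
k=1: B_{2}/(2)! × [f^{(1)}(41) − f^{(1)}(3)] = 1/12 × (0.0243902 − 0.333333) = -0.0257453.
Partial sum through k=1: 113.341.
k=2: B_{4}/(4)! × [f^{(3)}(41) − f^{(3)}(3)] = −1/720 × (2.90187e-05 − 0.0740741) = 0.000102840.

S_2 ≈ 113.341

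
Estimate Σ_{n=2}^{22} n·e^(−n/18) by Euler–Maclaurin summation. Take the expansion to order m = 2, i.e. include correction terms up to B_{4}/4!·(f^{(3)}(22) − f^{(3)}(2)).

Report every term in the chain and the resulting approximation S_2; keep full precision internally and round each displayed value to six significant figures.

S_2 ≈ 114.112

Integral: ∫_2^22 x·e^(−x/18) dx = 110.048.
½[f(2) + f(22)] = ½[1.78968 + 6.48065] = 4.13516.
Running total after boundary: 114.183.
Correction k=1: B_{2}/2! · (f^{(1)}(22) − f^{(1)}(2)) = 1/12 · (-0.0654611 − 0.795413) = -0.0717395.
Partial sum through k=1: 114.112.
Correction k=2: B_{4}/4! · (f^{(3)}(22) − f^{(3)}(2)) = −1/720 · (0.00161632 − 0.00797868) = 8.83660e-06.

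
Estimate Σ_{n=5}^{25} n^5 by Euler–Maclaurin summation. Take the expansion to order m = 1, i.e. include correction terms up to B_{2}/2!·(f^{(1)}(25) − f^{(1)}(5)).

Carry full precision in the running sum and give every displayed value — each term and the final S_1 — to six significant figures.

Integral: ∫_5^25 x^5 dx = 4.06875e+07.
Endpoint term: (f(5) + f(25))/2 = (3125.00 + 9.76562e+06)/2 = 4.88438e+06.
Integral + boundary = 4.55719e+07.
Correction k=1: B_{2}/2! · (f^{(1)}(25) − f^{(1)}(5)) = 1/12 · (1.95312e+06 − 3125.00) = 162500.

S_1 ≈ 4.57344e+07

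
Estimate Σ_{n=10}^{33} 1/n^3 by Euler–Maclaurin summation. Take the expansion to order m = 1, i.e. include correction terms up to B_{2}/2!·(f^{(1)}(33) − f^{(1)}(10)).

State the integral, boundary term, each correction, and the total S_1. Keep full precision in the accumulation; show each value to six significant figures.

S_1 ≈ 0.00507957

Integral: ∫_10^33 1/x^3 dx = 0.00454086.
Boundary: ½(f(10) + f(33)) = ½(0.00100000 + 2.78265e-05) = 0.000513913.
So far: 0.00505478.
k=1: B_{2}/(2)! × [f^{(1)}(33) − f^{(1)}(10)] = 1/12 × (-2.52968e-06 − (-0.000300000)) = 2.47892e-05.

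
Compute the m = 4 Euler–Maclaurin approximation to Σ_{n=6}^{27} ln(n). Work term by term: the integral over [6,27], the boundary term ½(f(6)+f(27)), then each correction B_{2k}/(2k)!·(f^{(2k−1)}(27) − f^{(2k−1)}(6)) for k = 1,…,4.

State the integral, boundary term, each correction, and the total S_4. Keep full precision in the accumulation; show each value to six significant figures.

∫_6^27 ln(x) dx evaluates to 57.2370.
Boundary: ½(f(6) + f(27)) = ½(1.79176 + 3.29584) = 2.54380.
Running total after boundary: 59.7808.
Correction k=1: B_{2}/2! · (f^{(1)}(27) − f^{(1)}(6)) = 1/12 · (0.0370370 − 0.166667) = -0.0108025.
After k=1: 59.7700.
Correction k=2: B_{4}/4! · (f^{(3)}(27) − f^{(3)}(6)) = −1/720 · (0.000101611 − 0.00925926) = 1.27190e-05.
After k=2: 59.7700.
Correction k=3: B_{6}/6! · (f^{(5)}(27) − f^{(5)}(6)) = 1/30240 · (1.67260e-06 − 0.00308642) = -1.02009e-07.
After k=3: 59.7700.
Correction k=4: B_{8}/8! · (f^{(7)}(27) − f^{(7)}(6)) = −1/1209600 · (6.88313e-08 − 0.00257202) = 2.12628e-09.

S_4 ≈ 59.7700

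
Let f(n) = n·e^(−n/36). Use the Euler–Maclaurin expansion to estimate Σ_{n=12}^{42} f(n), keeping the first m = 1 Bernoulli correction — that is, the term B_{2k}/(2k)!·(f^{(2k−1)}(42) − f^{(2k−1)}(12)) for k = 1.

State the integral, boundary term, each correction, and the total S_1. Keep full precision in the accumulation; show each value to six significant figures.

S_1 ≈ 374.540

∫_12^42 x·e^(−x/36) dx evaluates to 363.746.
Endpoint term: (f(12) + f(42))/2 = (8.59838 + 13.0789)/2 = 10.8387.
Running total after boundary: 374.585.
Correction k=1: B_{2}/2! · (f^{(1)}(42) − f^{(1)}(12)) = 1/12 · (-0.0519005 − 0.477688) = -0.0441323.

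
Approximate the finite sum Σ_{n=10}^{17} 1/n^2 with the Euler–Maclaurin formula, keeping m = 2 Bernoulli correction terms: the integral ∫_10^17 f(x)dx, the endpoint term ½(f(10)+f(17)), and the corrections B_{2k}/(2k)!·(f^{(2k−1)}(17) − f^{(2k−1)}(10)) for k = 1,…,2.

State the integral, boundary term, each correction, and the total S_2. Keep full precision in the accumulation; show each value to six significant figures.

∫_10^17 1/x^2 dx evaluates to 0.0411765.
Endpoint term: (f(10) + f(17))/2 = (0.0100000 + 0.00346021)/2 = 0.00673010.
So far: 0.0479066.
Order-1 term: 1/12 · (-0.000407083 − (-0.00200000)) = 0.000132743.
Running total after k=1: 0.0480393.
Order-2 term: −1/720 · (-1.69031e-05 − (-0.000240000)) = -3.09857e-07.

S_2 ≈ 0.0480390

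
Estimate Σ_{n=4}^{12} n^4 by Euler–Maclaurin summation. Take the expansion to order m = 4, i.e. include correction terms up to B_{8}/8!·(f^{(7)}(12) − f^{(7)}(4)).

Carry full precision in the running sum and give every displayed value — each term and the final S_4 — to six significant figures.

S_4 ≈ 60612.0

The integral term ∫_4^12 x^4 dx = 49561.6.
½[f(4) + f(12)] = ½[256.000 + 20736.0] = 10496.0.
Running total after boundary: 60057.6.
k=1: B_{2}/(2)! × [f^{(1)}(12) − f^{(1)}(4)] = 1/12 × (6912.00 − 256.000) = 554.667.
After k=1: 60612.3.
k=2: B_{4}/(4)! × [f^{(3)}(12) − f^{(3)}(4)] = −1/720 × (288.000 − 96.0000) = -0.266667.
After k=2: 60612.0.
k=3: B_{6}/(6)! × [f^{(5)}(12) − f^{(5)}(4)] = 1/30240 × (0.00000 − 0.00000) = 0.00000.
After k=3: 60612.0.
k=4: B_{8}/(8)! × [f^{(7)}(12) − f^{(7)}(4)] = −1/1209600 × (0.00000 − 0.00000) = 0.00000.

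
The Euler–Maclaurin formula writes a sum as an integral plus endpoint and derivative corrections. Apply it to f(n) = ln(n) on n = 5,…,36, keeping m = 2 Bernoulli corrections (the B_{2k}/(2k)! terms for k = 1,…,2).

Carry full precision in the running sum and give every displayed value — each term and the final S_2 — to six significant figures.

∫_5^36 ln(x) dx evaluates to 89.9595.
Boundary: ½(f(5) + f(36)) = ½(1.60944 + 3.58352) = 2.59648.
Integral + boundary = 92.5560.
k=1: B_{2}/(2)! × [f^{(1)}(36) − f^{(1)}(5)] = 1/12 × (0.0277778 − 0.200000) = -0.0143519.
After k=1: 92.5416.
k=2: B_{4}/(4)! × [f^{(3)}(36) − f^{(3)}(5)] = −1/720 × (4.28669e-05 − 0.0160000) = 2.21627e-05.

S_2 ≈ 92.5416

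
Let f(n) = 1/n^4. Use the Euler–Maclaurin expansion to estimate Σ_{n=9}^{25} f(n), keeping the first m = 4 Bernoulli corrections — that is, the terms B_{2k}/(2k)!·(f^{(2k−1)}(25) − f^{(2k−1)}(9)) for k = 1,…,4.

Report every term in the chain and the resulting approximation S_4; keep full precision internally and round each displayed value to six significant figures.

Integral: ∫_9^25 1/x^4 dx = 0.000435914.
½[f(9) + f(25)] = ½[0.000152416 + 2.56000e-06] = 7.74879e-05.
Integral + boundary = 0.000513402.
Order-1 term: 1/12 · (-4.09600e-07 − (-6.77404e-05)) = 5.61090e-06.
Running total after k=1: 0.000519013.
Order-2 term: −1/720 · (-1.96608e-08 − (-2.50890e-05)) = -3.48186e-08.
Running total after k=2: 0.000518978.
Order-3 term: 1/30240 · (-1.76161e-09 − (-1.73455e-05)) = 5.73536e-10.
Running total after k=3: 0.000518979.
Order-4 term: −1/1209600 · (-2.53672e-10 − (-1.92728e-05)) = -1.59330e-11.

S_4 ≈ 0.000518979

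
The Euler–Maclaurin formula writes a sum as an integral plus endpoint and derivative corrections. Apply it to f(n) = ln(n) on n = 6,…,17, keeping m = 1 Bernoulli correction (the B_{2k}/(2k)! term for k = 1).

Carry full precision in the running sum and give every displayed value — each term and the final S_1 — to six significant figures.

Integral: ∫_6^17 ln(x) dx = 26.4141.
Boundary: ½(f(6) + f(17)) = ½(1.79176 + 2.83321) = 2.31249.
Integral + boundary = 28.7266.
k=1: B_{2}/(2)! × [f^{(1)}(17) − f^{(1)}(6)] = 1/12 × (0.0588235 − 0.166667) = -0.00898693.

S_1 ≈ 28.7176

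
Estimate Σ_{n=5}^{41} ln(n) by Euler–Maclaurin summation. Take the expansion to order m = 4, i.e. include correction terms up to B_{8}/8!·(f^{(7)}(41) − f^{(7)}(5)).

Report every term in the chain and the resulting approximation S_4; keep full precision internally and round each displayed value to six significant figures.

Integral: ∫_5^41 ln(x) dx = 108.209.
Endpoint term: (f(5) + f(41))/2 = (1.60944 + 3.71357)/2 = 2.66150.
So far: 110.871.
Order-1 term: 1/12 · (0.0243902 − 0.200000) = -0.0146341.
Running total after k=1: 110.856.
Order-2 term: −1/720 · (2.90187e-05 − 0.0160000) = 2.21819e-05.
Running total after k=2: 110.856.
Order-3 term: 1/30240 · (2.07153e-07 − 0.00768000) = -2.53961e-07.
Running total after k=3: 110.856.
Order-4 term: −1/1209600 · (3.69697e-09 − 0.00921600) = 7.61904e-09.

S_4 ≈ 110.856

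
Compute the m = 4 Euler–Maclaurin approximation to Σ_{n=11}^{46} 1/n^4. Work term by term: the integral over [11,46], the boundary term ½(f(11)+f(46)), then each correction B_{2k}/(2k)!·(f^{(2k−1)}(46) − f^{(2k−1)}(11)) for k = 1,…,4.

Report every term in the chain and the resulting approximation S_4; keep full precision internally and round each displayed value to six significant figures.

Integral: ∫_11^46 1/x^4 dx = 0.000247014.
Endpoint term: (f(11) + f(46))/2 = (6.83013e-05 + 2.23341e-07)/2 = 3.42623e-05.
Running total after boundary: 0.000281276.
Order-1 term: 1/12 · (-1.94210e-08 − (-2.48369e-05)) = 2.06812e-06.
Partial sum through k=1: 0.000283344.
Order-2 term: −1/720 · (-2.75345e-10 − (-6.15790e-06)) = -8.55225e-09.
Partial sum through k=2: 0.000283336.
Order-3 term: 1/30240 · (-7.28700e-12 − (-2.84994e-06)) = 9.42437e-11.
Partial sum through k=3: 0.000283336.
Order-4 term: −1/1209600 · (-3.09939e-13 − (-2.11979e-06)) = -1.75247e-12.

S_4 ≈ 0.000283336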